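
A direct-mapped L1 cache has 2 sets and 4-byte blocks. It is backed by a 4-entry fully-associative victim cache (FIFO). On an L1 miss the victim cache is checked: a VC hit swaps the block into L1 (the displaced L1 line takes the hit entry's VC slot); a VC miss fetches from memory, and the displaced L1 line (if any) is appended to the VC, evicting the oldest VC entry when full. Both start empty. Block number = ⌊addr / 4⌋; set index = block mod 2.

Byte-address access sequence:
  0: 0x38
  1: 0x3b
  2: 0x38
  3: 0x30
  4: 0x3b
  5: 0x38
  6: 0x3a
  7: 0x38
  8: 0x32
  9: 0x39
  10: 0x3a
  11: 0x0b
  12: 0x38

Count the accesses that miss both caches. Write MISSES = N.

MISSES = 3

#0 0x38→b14/s0 MISS; vc=[]
#1 0x3b→b14/s0 L1-HIT; vc=[]
#2 0x38→b14/s0 L1-HIT; vc=[]
#3 0x30→b12/s0 MISS; vc=[14]
#4 0x3b→b14/s0 VC-HIT; vc=[12]
#5 0x38→b14/s0 L1-HIT; vc=[12]
#6 0x3a→b14/s0 L1-HIT; vc=[12]
#7 0x38→b14/s0 L1-HIT; vc=[12]
#8 0x32→b12/s0 VC-HIT; vc=[14]
#9 0x39→b14/s0 VC-HIT; vc=[12]
#10 0x3a→b14/s0 L1-HIT; vc=[12]
#11 0xb→b2/s0 MISS; vc=[12,14]
#12 0x38→b14/s0 VC-HIT; vc=[12,2]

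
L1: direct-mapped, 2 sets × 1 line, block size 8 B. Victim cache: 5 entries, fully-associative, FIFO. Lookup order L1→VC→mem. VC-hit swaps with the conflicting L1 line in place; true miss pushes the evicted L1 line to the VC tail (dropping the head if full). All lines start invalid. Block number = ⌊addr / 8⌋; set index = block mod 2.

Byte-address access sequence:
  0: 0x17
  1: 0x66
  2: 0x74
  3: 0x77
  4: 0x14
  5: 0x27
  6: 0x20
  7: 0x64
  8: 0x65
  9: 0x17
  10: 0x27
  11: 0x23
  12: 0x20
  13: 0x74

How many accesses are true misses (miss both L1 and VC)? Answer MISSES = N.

0: 0x17 (blk 2, set 0) → MISS  vc=[]
1: 0x66 (blk 12, set 0) → MISS  vc=[2]
2: 0x74 (blk 14, set 0) → MISS  vc=[2, 12]
3: 0x77 (blk 14, set 0) → L1-HIT  vc=[2, 12]
4: 0x14 (blk 2, set 0) → VC-HIT  vc=[14, 12]
5: 0x27 (blk 4, set 0) → MISS  vc=[14, 12, 2]
6: 0x20 (blk 4, set 0) → L1-HIT  vc=[14, 12, 2]
7: 0x64 (blk 12, set 0) → VC-HIT  vc=[14, 4, 2]
8: 0x65 (blk 12, set 0) → L1-HIT  vc=[14, 4, 2]
9: 0x17 (blk 2, set 0) → VC-HIT  vc=[14, 4, 12]
10: 0x27 (blk 4, set 0) → VC-HIT  vc=[14, 2, 12]
11: 0x23 (blk 4, set 0) → L1-HIT  vc=[14, 2, 12]
12: 0x20 (blk 4, set 0) → L1-HIT  vc=[14, 2, 12]
13: 0x74 (blk 14, set 0) → VC-HIT  vc=[4, 2, 12]

MISSES = 4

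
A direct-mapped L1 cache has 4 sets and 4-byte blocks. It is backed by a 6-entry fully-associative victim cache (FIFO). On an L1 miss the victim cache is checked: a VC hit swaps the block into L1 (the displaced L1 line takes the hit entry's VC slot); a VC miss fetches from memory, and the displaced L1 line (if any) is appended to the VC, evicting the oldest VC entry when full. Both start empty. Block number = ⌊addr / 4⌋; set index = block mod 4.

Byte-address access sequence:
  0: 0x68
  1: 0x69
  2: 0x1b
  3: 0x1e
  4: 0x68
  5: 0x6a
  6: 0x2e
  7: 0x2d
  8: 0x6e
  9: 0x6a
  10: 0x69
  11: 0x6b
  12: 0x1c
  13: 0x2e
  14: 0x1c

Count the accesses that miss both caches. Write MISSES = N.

#0 0x68→b26/s2 MISS; vc=[]
#1 0x69→b26/s2 L1-HIT; vc=[]
#2 0x1b→b6/s2 MISS; vc=[26]
#3 0x1e→b7/s3 MISS; vc=[26]
#4 0x68→b26/s2 VC-HIT; vc=[6]
#5 0x6a→b26/s2 L1-HIT; vc=[6]
#6 0x2e→b11/s3 MISS; vc=[6,7]
#7 0x2d→b11/s3 L1-HIT; vc=[6,7]
#8 0x6e→b27/s3 MISS; vc=[6,7,11]
#9 0x6a→b26/s2 L1-HIT; vc=[6,7,11]
#10 0x69→b26/s2 L1-HIT; vc=[6,7,11]
#11 0x6b→b26/s2 L1-HIT; vc=[6,7,11]
#12 0x1c→b7/s3 VC-HIT; vc=[6,27,11]
#13 0x2e→b11/s3 VC-HIT; vc=[6,27,7]
#14 0x1c→b7/s3 VC-HIT; vc=[6,27,11]

MISSES = 5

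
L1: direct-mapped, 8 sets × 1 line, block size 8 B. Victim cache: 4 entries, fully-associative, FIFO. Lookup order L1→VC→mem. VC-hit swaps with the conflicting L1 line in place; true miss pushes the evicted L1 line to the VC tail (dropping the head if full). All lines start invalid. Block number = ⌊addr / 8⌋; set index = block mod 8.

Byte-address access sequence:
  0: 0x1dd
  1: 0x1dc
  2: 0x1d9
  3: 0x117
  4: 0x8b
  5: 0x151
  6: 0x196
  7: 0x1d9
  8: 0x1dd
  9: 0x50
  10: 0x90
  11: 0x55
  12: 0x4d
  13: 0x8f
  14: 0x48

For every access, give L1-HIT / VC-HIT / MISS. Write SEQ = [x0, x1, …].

  [0] addr=0x1dd blk=59 s=3: MISS | VC []
  [1] addr=0x1dc blk=59 s=3: L1-HIT | VC []
  [2] addr=0x1d9 blk=59 s=3: L1-HIT | VC []
  [3] addr=0x117 blk=34 s=2: MISS | VC []
  [4] addr=0x8b blk=17 s=1: MISS | VC []
  [5] addr=0x151 blk=42 s=2: MISS | VC [34]
  [6] addr=0x196 blk=50 s=2: MISS | VC [34, 42]
  [7] addr=0x1d9 blk=59 s=3: L1-HIT | VC [34, 42]
  [8] addr=0x1dd blk=59 s=3: L1-HIT | VC [34, 42]
  [9] addr=0x50 blk=10 s=2: MISS | VC [34, 42, 50]
  [10] addr=0x90 blk=18 s=2: MISS | VC [34, 42, 50, 10]
  [11] addr=0x55 blk=10 s=2: VC-HIT | VC [34, 42, 50, 18]
  [12] addr=0x4d blk=9 s=1: MISS | VC [42, 50, 18, 17]
  [13] addr=0x8f blk=17 s=1: VC-HIT | VC [42, 50, 18, 9]
  [14] addr=0x48 blk=9 s=1: VC-HIT | VC [42, 50, 18, 17]

SEQ = [MISS, L1-HIT, L1-HIT, MISS, MISS, MISS, MISS, L1-HIT, L1-HIT, MISS, MISS, VC-HIT, MISS, VC-HIT, VC-HIT]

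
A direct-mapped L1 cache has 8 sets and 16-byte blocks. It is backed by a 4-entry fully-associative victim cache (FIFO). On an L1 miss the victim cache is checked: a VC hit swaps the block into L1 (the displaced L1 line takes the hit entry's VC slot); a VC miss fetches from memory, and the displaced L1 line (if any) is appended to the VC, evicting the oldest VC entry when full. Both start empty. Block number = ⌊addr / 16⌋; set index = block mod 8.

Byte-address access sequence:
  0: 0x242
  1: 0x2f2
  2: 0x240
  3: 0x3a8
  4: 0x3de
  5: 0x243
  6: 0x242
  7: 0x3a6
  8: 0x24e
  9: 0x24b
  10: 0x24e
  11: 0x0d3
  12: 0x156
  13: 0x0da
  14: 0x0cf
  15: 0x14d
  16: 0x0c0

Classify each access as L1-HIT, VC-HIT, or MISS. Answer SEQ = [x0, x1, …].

SEQ = [MISS, MISS, L1-HIT, MISS, MISS, L1-HIT, L1-HIT, L1-HIT, L1-HIT, L1-HIT, L1-HIT, MISS, MISS, VC-HIT, MISS, MISS, VC-HIT]

0: 0x242 (blk 36, set 4) → MISS  vc=[]
1: 0x2f2 (blk 47, set 7) → MISS  vc=[]
2: 0x240 (blk 36, set 4) → L1-HIT  vc=[]
3: 0x3a8 (blk 58, set 2) → MISS  vc=[]
4: 0x3de (blk 61, set 5) → MISS  vc=[]
5: 0x243 (blk 36, set 4) → L1-HIT  vc=[]
6: 0x242 (blk 36, set 4) → L1-HIT  vc=[]
7: 0x3a6 (blk 58, set 2) → L1-HIT  vc=[]
8: 0x24e (blk 36, set 4) → L1-HIT  vc=[]
9: 0x24b (blk 36, set 4) → L1-HIT  vc=[]
10: 0x24e (blk 36, set 4) → L1-HIT  vc=[]
11: 0xd3 (blk 13, set 5) → MISS  vc=[61]
12: 0x156 (blk 21, set 5) → MISS  vc=[61, 13]
13: 0xda (blk 13, set 5) → VC-HIT  vc=[61, 21]
14: 0xcf (blk 12, set 4) → MISS  vc=[61, 21, 36]
15: 0x14d (blk 20, set 4) → MISS  vc=[61, 21, 36, 12]
16: 0xc0 (blk 12, set 4) → VC-HIT  vc=[61, 21, 36, 20]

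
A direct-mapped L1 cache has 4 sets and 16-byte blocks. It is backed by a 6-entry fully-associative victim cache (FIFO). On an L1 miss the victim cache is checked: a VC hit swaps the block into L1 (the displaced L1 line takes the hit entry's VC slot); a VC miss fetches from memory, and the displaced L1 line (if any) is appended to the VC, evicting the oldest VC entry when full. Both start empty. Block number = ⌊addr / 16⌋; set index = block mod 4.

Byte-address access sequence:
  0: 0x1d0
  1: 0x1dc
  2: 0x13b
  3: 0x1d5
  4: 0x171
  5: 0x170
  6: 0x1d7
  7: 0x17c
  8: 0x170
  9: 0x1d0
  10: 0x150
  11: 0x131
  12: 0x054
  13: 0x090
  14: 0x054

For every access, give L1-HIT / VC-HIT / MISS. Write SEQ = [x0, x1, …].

SEQ = [MISS, L1-HIT, MISS, L1-HIT, MISS, L1-HIT, L1-HIT, L1-HIT, L1-HIT, L1-HIT, MISS, VC-HIT, MISS, MISS, VC-HIT]

0: 0x1d0 (blk 29, set 1) → MISS  vc=[]
1: 0x1dc (blk 29, set 1) → L1-HIT  vc=[]
2: 0x13b (blk 19, set 3) → MISS  vc=[]
3: 0x1d5 (blk 29, set 1) → L1-HIT  vc=[]
4: 0x171 (blk 23, set 3) → MISS  vc=[19]
5: 0x170 (blk 23, set 3) → L1-HIT  vc=[19]
6: 0x1d7 (blk 29, set 1) → L1-HIT  vc=[19]
7: 0x17c (blk 23, set 3) → L1-HIT  vc=[19]
8: 0x170 (blk 23, set 3) → L1-HIT  vc=[19]
9: 0x1d0 (blk 29, set 1) → L1-HIT  vc=[19]
10: 0x150 (blk 21, set 1) → MISS  vc=[19, 29]
11: 0x131 (blk 19, set 3) → VC-HIT  vc=[23, 29]
12: 0x54 (blk 5, set 1) → MISS  vc=[23, 29, 21]
13: 0x90 (blk 9, set 1) → MISS  vc=[23, 29, 21, 5]
14: 0x54 (blk 5, set 1) → VC-HIT  vc=[23, 29, 21, 9]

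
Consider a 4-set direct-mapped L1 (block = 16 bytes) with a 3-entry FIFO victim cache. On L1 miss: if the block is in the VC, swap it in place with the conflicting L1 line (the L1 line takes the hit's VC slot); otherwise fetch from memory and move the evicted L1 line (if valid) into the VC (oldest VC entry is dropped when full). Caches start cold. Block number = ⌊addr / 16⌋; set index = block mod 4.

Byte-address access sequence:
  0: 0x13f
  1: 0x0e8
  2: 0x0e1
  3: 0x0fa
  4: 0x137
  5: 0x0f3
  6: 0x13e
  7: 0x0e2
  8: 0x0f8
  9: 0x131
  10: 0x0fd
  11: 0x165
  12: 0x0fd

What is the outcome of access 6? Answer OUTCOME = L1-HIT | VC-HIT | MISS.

OUTCOME = VC-HIT

  [0] addr=0x13f blk=19 s=3: MISS | VC []
  [1] addr=0xe8 blk=14 s=2: MISS | VC []
  [2] addr=0xe1 blk=14 s=2: L1-HIT | VC []
  [3] addr=0xfa blk=15 s=3: MISS | VC [19]
  [4] addr=0x137 blk=19 s=3: VC-HIT | VC [15]
  [5] addr=0xf3 blk=15 s=3: VC-HIT | VC [19]
  [6] addr=0x13e blk=19 s=3: VC-HIT | VC [15]
  [7] addr=0xe2 blk=14 s=2: L1-HIT | VC [15]
  [8] addr=0xf8 blk=15 s=3: VC-HIT | VC [19]
  [9] addr=0x131 blk=19 s=3: VC-HIT | VC [15]
  [10] addr=0xfd blk=15 s=3: VC-HIT | VC [19]
  [11] addr=0x165 blk=22 s=2: MISS | VC [19, 14]
  [12] addr=0xfd blk=15 s=3: L1-HIT | VC [19, 14]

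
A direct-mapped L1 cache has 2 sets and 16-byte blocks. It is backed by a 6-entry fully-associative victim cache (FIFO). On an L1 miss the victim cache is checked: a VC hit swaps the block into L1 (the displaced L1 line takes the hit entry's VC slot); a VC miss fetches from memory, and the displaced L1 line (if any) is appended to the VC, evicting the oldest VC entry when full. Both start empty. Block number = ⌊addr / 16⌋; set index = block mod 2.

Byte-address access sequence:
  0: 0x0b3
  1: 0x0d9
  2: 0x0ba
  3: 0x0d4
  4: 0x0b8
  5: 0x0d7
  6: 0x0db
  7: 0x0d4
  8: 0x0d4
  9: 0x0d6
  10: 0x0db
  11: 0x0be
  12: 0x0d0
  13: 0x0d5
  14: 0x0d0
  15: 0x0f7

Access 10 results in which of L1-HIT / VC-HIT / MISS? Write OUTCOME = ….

OUTCOME = L1-HIT

  [0] addr=0xb3 blk=11 s=1: MISS | VC []
  [1] addr=0xd9 blk=13 s=1: MISS | VC [11]
  [2] addr=0xba blk=11 s=1: VC-HIT | VC [13]
  [3] addr=0xd4 blk=13 s=1: VC-HIT | VC [11]
  [4] addr=0xb8 blk=11 s=1: VC-HIT | VC [13]
  [5] addr=0xd7 blk=13 s=1: VC-HIT | VC [11]
  [6] addr=0xdb blk=13 s=1: L1-HIT | VC [11]
  [7] addr=0xd4 blk=13 s=1: L1-HIT | VC [11]
  [8] addr=0xd4 blk=13 s=1: L1-HIT | VC [11]
  [9] addr=0xd6 blk=13 s=1: L1-HIT | VC [11]
  [10] addr=0xdb blk=13 s=1: L1-HIT | VC [11]
  [11] addr=0xbe blk=11 s=1: VC-HIT | VC [13]
  [12] addr=0xd0 blk=13 s=1: VC-HIT | VC [11]
  [13] addr=0xd5 blk=13 s=1: L1-HIT | VC [11]
  [14] addr=0xd0 blk=13 s=1: L1-HIT | VC [11]
  [15] addr=0xf7 blk=15 s=1: MISS | VC [11, 13]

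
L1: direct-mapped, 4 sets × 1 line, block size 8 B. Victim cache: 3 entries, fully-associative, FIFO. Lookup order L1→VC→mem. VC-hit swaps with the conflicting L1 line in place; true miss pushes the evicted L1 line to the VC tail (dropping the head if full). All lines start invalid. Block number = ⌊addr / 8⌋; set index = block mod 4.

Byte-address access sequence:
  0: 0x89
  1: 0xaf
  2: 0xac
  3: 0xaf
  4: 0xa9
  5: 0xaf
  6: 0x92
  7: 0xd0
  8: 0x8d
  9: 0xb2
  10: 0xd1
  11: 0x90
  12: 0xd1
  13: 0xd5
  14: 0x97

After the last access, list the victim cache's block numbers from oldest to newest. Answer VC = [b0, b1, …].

#0 0x89→b17/s1 MISS; vc=[]
#1 0xaf→b21/s1 MISS; vc=[17]
#2 0xac→b21/s1 L1-HIT; vc=[17]
#3 0xaf→b21/s1 L1-HIT; vc=[17]
#4 0xa9→b21/s1 L1-HIT; vc=[17]
#5 0xaf→b21/s1 L1-HIT; vc=[17]
#6 0x92→b18/s2 MISS; vc=[17]
#7 0xd0→b26/s2 MISS; vc=[17,18]
#8 0x8d→b17/s1 VC-HIT; vc=[21,18]
#9 0xb2→b22/s2 MISS; vc=[21,18,26]
#10 0xd1→b26/s2 VC-HIT; vc=[21,18,22]
#11 0x90→b18/s2 VC-HIT; vc=[21,26,22]
#12 0xd1→b26/s2 VC-HIT; vc=[21,18,22]
#13 0xd5→b26/s2 L1-HIT; vc=[21,18,22]
#14 0x97→b18/s2 VC-HIT; vc=[21,26,22]

VC = [21, 26, 22]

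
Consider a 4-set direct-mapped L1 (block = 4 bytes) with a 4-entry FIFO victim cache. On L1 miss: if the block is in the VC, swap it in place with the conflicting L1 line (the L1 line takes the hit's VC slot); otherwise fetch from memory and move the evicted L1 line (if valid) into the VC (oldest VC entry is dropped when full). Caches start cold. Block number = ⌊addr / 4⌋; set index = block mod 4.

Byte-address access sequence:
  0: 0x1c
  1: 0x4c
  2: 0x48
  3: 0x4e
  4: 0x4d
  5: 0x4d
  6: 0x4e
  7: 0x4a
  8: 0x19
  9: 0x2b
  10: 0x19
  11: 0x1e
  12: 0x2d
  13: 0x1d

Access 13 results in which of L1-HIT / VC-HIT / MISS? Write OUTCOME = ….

  [0] addr=0x1c blk=7 s=3: MISS | VC []
  [1] addr=0x4c blk=19 s=3: MISS | VC [7]
  [2] addr=0x48 blk=18 s=2: MISS | VC [7]
  [3] addr=0x4e blk=19 s=3: L1-HIT | VC [7]
  [4] addr=0x4d blk=19 s=3: L1-HIT | VC [7]
  [5] addr=0x4d blk=19 s=3: L1-HIT | VC [7]
  [6] addr=0x4e blk=19 s=3: L1-HIT | VC [7]
  [7] addr=0x4a blk=18 s=2: L1-HIT | VC [7]
  [8] addr=0x19 blk=6 s=2: MISS | VC [7, 18]
  [9] addr=0x2b blk=10 s=2: MISS | VC [7, 18, 6]
  [10] addr=0x19 blk=6 s=2: VC-HIT | VC [7, 18, 10]
  [11] addr=0x1e blk=7 s=3: VC-HIT | VC [19, 18, 10]
  [12] addr=0x2d blk=11 s=3: MISS | VC [19, 18, 10, 7]
  [13] addr=0x1d blk=7 s=3: VC-HIT | VC [19, 18, 10, 11]

OUTCOME = VC-HIT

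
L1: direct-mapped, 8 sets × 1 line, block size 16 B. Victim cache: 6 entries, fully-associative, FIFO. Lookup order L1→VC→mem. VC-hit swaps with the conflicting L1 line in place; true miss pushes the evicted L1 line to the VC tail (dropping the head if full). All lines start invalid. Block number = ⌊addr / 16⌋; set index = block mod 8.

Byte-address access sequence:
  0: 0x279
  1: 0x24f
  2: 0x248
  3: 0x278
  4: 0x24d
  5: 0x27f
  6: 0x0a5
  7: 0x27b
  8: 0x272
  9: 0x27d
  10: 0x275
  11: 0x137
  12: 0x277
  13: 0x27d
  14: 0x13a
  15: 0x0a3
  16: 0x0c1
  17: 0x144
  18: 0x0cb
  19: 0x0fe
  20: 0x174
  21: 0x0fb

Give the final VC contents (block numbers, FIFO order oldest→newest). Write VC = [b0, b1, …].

#0 0x279→b39/s7 MISS; vc=[]
#1 0x24f→b36/s4 MISS; vc=[]
#2 0x248→b36/s4 L1-HIT; vc=[]
#3 0x278→b39/s7 L1-HIT; vc=[]
#4 0x24d→b36/s4 L1-HIT; vc=[]
#5 0x27f→b39/s7 L1-HIT; vc=[]
#6 0xa5→b10/s2 MISS; vc=[]
#7 0x27b→b39/s7 L1-HIT; vc=[]
#8 0x272→b39/s7 L1-HIT; vc=[]
#9 0x27d→b39/s7 L1-HIT; vc=[]
#10 0x275→b39/s7 L1-HIT; vc=[]
#11 0x137→b19/s3 MISS; vc=[]
#12 0x277→b39/s7 L1-HIT; vc=[]
#13 0x27d→b39/s7 L1-HIT; vc=[]
#14 0x13a→b19/s3 L1-HIT; vc=[]
#15 0xa3→b10/s2 L1-HIT; vc=[]
#16 0xc1→b12/s4 MISS; vc=[36]
#17 0x144→b20/s4 MISS; vc=[36,12]
#18 0xcb→b12/s4 VC-HIT; vc=[36,20]
#19 0xfe→b15/s7 MISS; vc=[36,20,39]
#20 0x174→b23/s7 MISS; vc=[36,20,39,15]
#21 0xfb→b15/s7 VC-HIT; vc=[36,20,39,23]

VC = [36, 20, 39, 23]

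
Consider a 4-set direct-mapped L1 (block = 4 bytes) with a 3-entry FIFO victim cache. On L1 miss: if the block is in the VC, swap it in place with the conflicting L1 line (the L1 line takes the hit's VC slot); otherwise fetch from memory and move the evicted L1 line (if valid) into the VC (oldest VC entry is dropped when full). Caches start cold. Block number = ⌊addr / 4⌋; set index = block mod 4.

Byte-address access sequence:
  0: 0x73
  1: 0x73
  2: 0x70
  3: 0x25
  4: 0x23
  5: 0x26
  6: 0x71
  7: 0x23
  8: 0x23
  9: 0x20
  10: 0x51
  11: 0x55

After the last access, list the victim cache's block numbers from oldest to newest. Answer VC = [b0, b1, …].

VC = [28, 8, 9]

  [0] addr=0x73 blk=28 s=0: MISS | VC []
  [1] addr=0x73 blk=28 s=0: L1-HIT | VC []
  [2] addr=0x70 blk=28 s=0: L1-HIT | VC []
  [3] addr=0x25 blk=9 s=1: MISS | VC []
  [4] addr=0x23 blk=8 s=0: MISS | VC [28]
  [5] addr=0x26 blk=9 s=1: L1-HIT | VC [28]
  [6] addr=0x71 blk=28 s=0: VC-HIT | VC [8]
  [7] addr=0x23 blk=8 s=0: VC-HIT | VC [28]
  [8] addr=0x23 blk=8 s=0: L1-HIT | VC [28]
  [9] addr=0x20 blk=8 s=0: L1-HIT | VC [28]
  [10] addr=0x51 blk=20 s=0: MISS | VC [28, 8]
  [11] addr=0x55 blk=21 s=1: MISS | VC [28, 8, 9]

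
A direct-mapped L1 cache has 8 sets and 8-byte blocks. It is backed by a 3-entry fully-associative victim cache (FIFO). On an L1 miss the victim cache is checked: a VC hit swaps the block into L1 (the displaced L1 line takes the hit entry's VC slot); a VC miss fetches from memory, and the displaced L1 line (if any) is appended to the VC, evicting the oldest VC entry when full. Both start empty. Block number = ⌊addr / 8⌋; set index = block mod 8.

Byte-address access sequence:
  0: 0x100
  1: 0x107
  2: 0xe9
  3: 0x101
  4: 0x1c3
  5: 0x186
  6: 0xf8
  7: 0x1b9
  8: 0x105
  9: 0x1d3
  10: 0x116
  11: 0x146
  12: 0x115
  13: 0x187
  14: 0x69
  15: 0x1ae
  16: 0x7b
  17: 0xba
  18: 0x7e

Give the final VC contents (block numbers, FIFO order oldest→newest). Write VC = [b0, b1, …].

VC = [13, 55, 23]

  [0] addr=0x100 blk=32 s=0: MISS | VC []
  [1] addr=0x107 blk=32 s=0: L1-HIT | VC []
  [2] addr=0xe9 blk=29 s=5: MISS | VC []
  [3] addr=0x101 blk=32 s=0: L1-HIT | VC []
  [4] addr=0x1c3 blk=56 s=0: MISS | VC [32]
  [5] addr=0x186 blk=48 s=0: MISS | VC [32, 56]
  [6] addr=0xf8 blk=31 s=7: MISS | VC [32, 56]
  [7] addr=0x1b9 blk=55 s=7: MISS | VC [32, 56, 31]
  [8] addr=0x105 blk=32 s=0: VC-HIT | VC [48, 56, 31]
  [9] addr=0x1d3 blk=58 s=2: MISS | VC [48, 56, 31]
  [10] addr=0x116 blk=34 s=2: MISS | VC [56, 31, 58]
  [11] addr=0x146 blk=40 s=0: MISS | VC [31, 58, 32]
  [12] addr=0x115 blk=34 s=2: L1-HIT | VC [31, 58, 32]
  [13] addr=0x187 blk=48 s=0: MISS | VC [58, 32, 40]
  [14] addr=0x69 blk=13 s=5: MISS | VC [32, 40, 29]
  [15] addr=0x1ae blk=53 s=5: MISS | VC [40, 29, 13]
  [16] addr=0x7b blk=15 s=7: MISS | VC [29, 13, 55]
  [17] addr=0xba blk=23 s=7: MISS | VC [13, 55, 15]
  [18] addr=0x7e blk=15 s=7: VC-HIT | VC [13, 55, 23]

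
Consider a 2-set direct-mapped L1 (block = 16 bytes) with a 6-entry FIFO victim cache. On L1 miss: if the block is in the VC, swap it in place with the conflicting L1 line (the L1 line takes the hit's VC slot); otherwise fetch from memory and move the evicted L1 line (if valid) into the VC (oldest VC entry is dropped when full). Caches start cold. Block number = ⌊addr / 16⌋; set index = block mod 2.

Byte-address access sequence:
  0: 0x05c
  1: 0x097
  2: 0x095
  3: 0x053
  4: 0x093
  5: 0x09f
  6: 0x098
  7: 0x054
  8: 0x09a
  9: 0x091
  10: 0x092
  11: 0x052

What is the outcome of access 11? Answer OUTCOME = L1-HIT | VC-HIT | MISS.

#0 0x5c→b5/s1 MISS; vc=[]
#1 0x97→b9/s1 MISS; vc=[5]
#2 0x95→b9/s1 L1-HIT; vc=[5]
#3 0x53→b5/s1 VC-HIT; vc=[9]
#4 0x93→b9/s1 VC-HIT; vc=[5]
#5 0x9f→b9/s1 L1-HIT; vc=[5]
#6 0x98→b9/s1 L1-HIT; vc=[5]
#7 0x54→b5/s1 VC-HIT; vc=[9]
#8 0x9a→b9/s1 VC-HIT; vc=[5]
#9 0x91→b9/s1 L1-HIT; vc=[5]
#10 0x92→b9/s1 L1-HIT; vc=[5]
#11 0x52→b5/s1 VC-HIT; vc=[9]

OUTCOME = VC-HIT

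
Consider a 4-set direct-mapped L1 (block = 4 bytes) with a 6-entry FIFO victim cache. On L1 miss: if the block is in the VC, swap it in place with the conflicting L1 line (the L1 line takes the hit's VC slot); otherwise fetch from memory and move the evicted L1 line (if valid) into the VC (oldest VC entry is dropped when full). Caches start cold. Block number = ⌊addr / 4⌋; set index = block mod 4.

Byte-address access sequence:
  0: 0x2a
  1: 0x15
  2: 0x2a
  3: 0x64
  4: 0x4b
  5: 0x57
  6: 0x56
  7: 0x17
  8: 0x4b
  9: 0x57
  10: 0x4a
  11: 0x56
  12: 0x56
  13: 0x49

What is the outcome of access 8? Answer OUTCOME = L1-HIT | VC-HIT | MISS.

  [0] addr=0x2a blk=10 s=2: MISS | VC []
  [1] addr=0x15 blk=5 s=1: MISS | VC []
  [2] addr=0x2a blk=10 s=2: L1-HIT | VC []
  [3] addr=0x64 blk=25 s=1: MISS | VC [5]
  [4] addr=0x4b blk=18 s=2: MISS | VC [5, 10]
  [5] addr=0x57 blk=21 s=1: MISS | VC [5, 10, 25]
  [6] addr=0x56 blk=21 s=1: L1-HIT | VC [5, 10, 25]
  [7] addr=0x17 blk=5 s=1: VC-HIT | VC [21, 10, 25]
  [8] addr=0x4b blk=18 s=2: L1-HIT | VC [21, 10, 25]
  [9] addr=0x57 blk=21 s=1: VC-HIT | VC [5, 10, 25]
  [10] addr=0x4a blk=18 s=2: L1-HIT | VC [5, 10, 25]
  [11] addr=0x56 blk=21 s=1: L1-HIT | VC [5, 10, 25]
  [12] addr=0x56 blk=21 s=1: L1-HIT | VC [5, 10, 25]
  [13] addr=0x49 blk=18 s=2: L1-HIT | VC [5, 10, 25]

OUTCOME = L1-HIT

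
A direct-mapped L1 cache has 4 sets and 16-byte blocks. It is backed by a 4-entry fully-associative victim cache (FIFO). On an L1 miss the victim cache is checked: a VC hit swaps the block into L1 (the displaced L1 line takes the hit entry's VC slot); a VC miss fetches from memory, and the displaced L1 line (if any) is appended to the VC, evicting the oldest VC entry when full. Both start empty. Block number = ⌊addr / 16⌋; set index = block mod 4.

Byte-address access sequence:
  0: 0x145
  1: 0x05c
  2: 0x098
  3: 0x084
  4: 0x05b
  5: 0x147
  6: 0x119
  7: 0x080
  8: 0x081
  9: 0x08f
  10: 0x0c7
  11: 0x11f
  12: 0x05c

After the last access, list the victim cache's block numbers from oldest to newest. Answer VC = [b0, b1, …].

#0 0x145→b20/s0 MISS; vc=[]
#1 0x5c→b5/s1 MISS; vc=[]
#2 0x98→b9/s1 MISS; vc=[5]
#3 0x84→b8/s0 MISS; vc=[5,20]
#4 0x5b→b5/s1 VC-HIT; vc=[9,20]
#5 0x147→b20/s0 VC-HIT; vc=[9,8]
#6 0x119→b17/s1 MISS; vc=[9,8,5]
#7 0x80→b8/s0 VC-HIT; vc=[9,20,5]
#8 0x81→b8/s0 L1-HIT; vc=[9,20,5]
#9 0x8f→b8/s0 L1-HIT; vc=[9,20,5]
#10 0xc7→b12/s0 MISS; vc=[9,20,5,8]
#11 0x11f→b17/s1 L1-HIT; vc=[9,20,5,8]
#12 0x5c→b5/s1 VC-HIT; vc=[9,20,17,8]

VC = [9, 20, 17, 8]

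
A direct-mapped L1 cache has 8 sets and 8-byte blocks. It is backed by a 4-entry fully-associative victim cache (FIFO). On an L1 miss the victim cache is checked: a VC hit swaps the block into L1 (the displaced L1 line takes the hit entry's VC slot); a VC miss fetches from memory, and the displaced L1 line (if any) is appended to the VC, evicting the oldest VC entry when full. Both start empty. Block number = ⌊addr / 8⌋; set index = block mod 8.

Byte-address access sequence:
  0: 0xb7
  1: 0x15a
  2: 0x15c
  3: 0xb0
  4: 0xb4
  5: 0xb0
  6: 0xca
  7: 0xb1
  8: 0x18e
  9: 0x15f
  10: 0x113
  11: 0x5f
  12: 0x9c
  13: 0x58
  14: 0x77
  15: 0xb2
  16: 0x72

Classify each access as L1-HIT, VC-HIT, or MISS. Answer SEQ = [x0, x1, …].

0: 0xb7 (blk 22, set 6) → MISS  vc=[]
1: 0x15a (blk 43, set 3) → MISS  vc=[]
2: 0x15c (blk 43, set 3) → L1-HIT  vc=[]
3: 0xb0 (blk 22, set 6) → L1-HIT  vc=[]
4: 0xb4 (blk 22, set 6) → L1-HIT  vc=[]
5: 0xb0 (blk 22, set 6) → L1-HIT  vc=[]
6: 0xca (blk 25, set 1) → MISS  vc=[]
7: 0xb1 (blk 22, set 6) → L1-HIT  vc=[]
8: 0x18e (blk 49, set 1) → MISS  vc=[25]
9: 0x15f (blk 43, set 3) → L1-HIT  vc=[25]
10: 0x113 (blk 34, set 2) → MISS  vc=[25]
11: 0x5f (blk 11, set 3) → MISS  vc=[25, 43]
12: 0x9c (blk 19, set 3) → MISS  vc=[25, 43, 11]
13: 0x58 (blk 11, set 3) → VC-HIT  vc=[25, 43, 19]
14: 0x77 (blk 14, set 6) → MISS  vc=[25, 43, 19, 22]
15: 0xb2 (blk 22, set 6) → VC-HIT  vc=[25, 43, 19, 14]
16: 0x72 (blk 14, set 6) → VC-HIT  vc=[25, 43, 19, 22]

SEQ = [MISS, MISS, L1-HIT, L1-HIT, L1-HIT, L1-HIT, MISS, L1-HIT, MISS, L1-HIT, MISS, MISS, MISS, VC-HIT, MISS, VC-HIT, VC-HIT]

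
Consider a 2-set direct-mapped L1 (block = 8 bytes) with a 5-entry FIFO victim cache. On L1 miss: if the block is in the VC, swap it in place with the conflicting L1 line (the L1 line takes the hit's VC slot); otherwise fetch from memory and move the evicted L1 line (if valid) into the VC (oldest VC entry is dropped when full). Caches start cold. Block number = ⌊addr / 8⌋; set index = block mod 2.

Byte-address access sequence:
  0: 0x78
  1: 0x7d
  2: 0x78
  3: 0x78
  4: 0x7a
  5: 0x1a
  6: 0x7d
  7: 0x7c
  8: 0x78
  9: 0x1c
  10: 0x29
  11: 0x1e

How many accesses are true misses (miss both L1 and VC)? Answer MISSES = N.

MISSES = 3

0: 0x78 (blk 15, set 1) → MISS  vc=[]
1: 0x7d (blk 15, set 1) → L1-HIT  vc=[]
2: 0x78 (blk 15, set 1) → L1-HIT  vc=[]
3: 0x78 (blk 15, set 1) → L1-HIT  vc=[]
4: 0x7a (blk 15, set 1) → L1-HIT  vc=[]
5: 0x1a (blk 3, set 1) → MISS  vc=[15]
6: 0x7d (blk 15, set 1) → VC-HIT  vc=[3]
7: 0x7c (blk 15, set 1) → L1-HIT  vc=[3]
8: 0x78 (blk 15, set 1) → L1-HIT  vc=[3]
9: 0x1c (blk 3, set 1) → VC-HIT  vc=[15]
10: 0x29 (blk 5, set 1) → MISS  vc=[15, 3]
11: 0x1e (blk 3, set 1) → VC-HIT  vc=[15, 5]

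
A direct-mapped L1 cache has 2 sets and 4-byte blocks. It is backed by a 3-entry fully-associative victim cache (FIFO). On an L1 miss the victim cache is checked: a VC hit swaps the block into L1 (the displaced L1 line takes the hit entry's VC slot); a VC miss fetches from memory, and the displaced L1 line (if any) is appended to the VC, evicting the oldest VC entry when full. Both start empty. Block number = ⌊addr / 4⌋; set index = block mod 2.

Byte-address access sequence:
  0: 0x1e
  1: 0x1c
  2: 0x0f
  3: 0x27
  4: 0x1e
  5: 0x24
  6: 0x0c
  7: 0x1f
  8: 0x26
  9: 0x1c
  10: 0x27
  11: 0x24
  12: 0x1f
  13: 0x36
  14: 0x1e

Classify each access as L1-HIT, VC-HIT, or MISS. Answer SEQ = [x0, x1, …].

SEQ = [MISS, L1-HIT, MISS, MISS, VC-HIT, VC-HIT, VC-HIT, VC-HIT, VC-HIT, VC-HIT, VC-HIT, L1-HIT, VC-HIT, MISS, VC-HIT]

0: 0x1e (blk 7, set 1) → MISS  vc=[]
1: 0x1c (blk 7, set 1) → L1-HIT  vc=[]
2: 0xf (blk 3, set 1) → MISS  vc=[7]
3: 0x27 (blk 9, set 1) → MISS  vc=[7, 3]
4: 0x1e (blk 7, set 1) → VC-HIT  vc=[9, 3]
5: 0x24 (blk 9, set 1) → VC-HIT  vc=[7, 3]
6: 0xc (blk 3, set 1) → VC-HIT  vc=[7, 9]
7: 0x1f (blk 7, set 1) → VC-HIT  vc=[3, 9]
8: 0x26 (blk 9, set 1) → VC-HIT  vc=[3, 7]
9: 0x1c (blk 7, set 1) → VC-HIT  vc=[3, 9]
10: 0x27 (blk 9, set 1) → VC-HIT  vc=[3, 7]
11: 0x24 (blk 9, set 1) → L1-HIT  vc=[3, 7]
12: 0x1f (blk 7, set 1) → VC-HIT  vc=[3, 9]
13: 0x36 (blk 13, set 1) → MISS  vc=[3, 9, 7]
14: 0x1e (blk 7, set 1) → VC-HIT  vc=[3, 9, 13]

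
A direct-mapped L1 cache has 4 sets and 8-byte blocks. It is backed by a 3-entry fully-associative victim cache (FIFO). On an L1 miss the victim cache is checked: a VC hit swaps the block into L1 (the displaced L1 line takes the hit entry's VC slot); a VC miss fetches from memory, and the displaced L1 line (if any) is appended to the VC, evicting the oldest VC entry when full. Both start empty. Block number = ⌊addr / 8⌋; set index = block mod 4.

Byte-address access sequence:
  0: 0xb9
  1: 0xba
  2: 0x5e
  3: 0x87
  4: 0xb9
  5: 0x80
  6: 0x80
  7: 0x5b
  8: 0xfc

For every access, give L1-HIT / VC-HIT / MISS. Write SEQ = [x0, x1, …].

SEQ = [MISS, L1-HIT, MISS, MISS, VC-HIT, L1-HIT, L1-HIT, VC-HIT, MISS]

  [0] addr=0xb9 blk=23 s=3: MISS | VC []
  [1] addr=0xba blk=23 s=3: L1-HIT | VC []
  [2] addr=0x5e blk=11 s=3: MISS | VC [23]
  [3] addr=0x87 blk=16 s=0: MISS | VC [23]
  [4] addr=0xb9 blk=23 s=3: VC-HIT | VC [11]
  [5] addr=0x80 blk=16 s=0: L1-HIT | VC [11]
  [6] addr=0x80 blk=16 s=0: L1-HIT | VC [11]
  [7] addr=0x5b blk=11 s=3: VC-HIT | VC [23]
  [8] addr=0xfc blk=31 s=3: MISS | VC [23, 11]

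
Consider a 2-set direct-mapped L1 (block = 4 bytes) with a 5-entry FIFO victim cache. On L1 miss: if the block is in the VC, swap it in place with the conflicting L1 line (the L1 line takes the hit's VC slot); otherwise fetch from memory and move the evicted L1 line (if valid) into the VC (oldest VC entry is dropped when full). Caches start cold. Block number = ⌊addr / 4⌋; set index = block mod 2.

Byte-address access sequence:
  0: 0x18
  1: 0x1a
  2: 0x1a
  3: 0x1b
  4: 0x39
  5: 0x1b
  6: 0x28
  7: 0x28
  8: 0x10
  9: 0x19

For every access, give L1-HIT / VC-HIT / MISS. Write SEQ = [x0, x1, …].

0: 0x18 (blk 6, set 0) → MISS  vc=[]
1: 0x1a (blk 6, set 0) → L1-HIT  vc=[]
2: 0x1a (blk 6, set 0) → L1-HIT  vc=[]
3: 0x1b (blk 6, set 0) → L1-HIT  vc=[]
4: 0x39 (blk 14, set 0) → MISS  vc=[6]
5: 0x1b (blk 6, set 0) → VC-HIT  vc=[14]
6: 0x28 (blk 10, set 0) → MISS  vc=[14, 6]
7: 0x28 (blk 10, set 0) → L1-HIT  vc=[14, 6]
8: 0x10 (blk 4, set 0) → MISS  vc=[14, 6, 10]
9: 0x19 (blk 6, set 0) → VC-HIT  vc=[14, 4, 10]

SEQ = [MISS, L1-HIT, L1-HIT, L1-HIT, MISS, VC-HIT, MISS, L1-HIT, MISS, VC-HIT]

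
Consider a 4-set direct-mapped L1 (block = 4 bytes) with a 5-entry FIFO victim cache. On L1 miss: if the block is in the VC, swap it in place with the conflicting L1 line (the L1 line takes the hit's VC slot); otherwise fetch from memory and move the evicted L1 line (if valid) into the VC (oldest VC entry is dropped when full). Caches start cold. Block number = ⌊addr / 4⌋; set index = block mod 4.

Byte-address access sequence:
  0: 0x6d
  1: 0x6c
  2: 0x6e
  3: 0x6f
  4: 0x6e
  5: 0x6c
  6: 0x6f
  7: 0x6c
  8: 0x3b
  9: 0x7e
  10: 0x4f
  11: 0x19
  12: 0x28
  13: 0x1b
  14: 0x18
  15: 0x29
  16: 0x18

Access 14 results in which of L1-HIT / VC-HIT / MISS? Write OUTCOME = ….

0: 0x6d (blk 27, set 3) → MISS  vc=[]
1: 0x6c (blk 27, set 3) → L1-HIT  vc=[]
2: 0x6e (blk 27, set 3) → L1-HIT  vc=[]
3: 0x6f (blk 27, set 3) → L1-HIT  vc=[]
4: 0x6e (blk 27, set 3) → L1-HIT  vc=[]
5: 0x6c (blk 27, set 3) → L1-HIT  vc=[]
6: 0x6f (blk 27, set 3) → L1-HIT  vc=[]
7: 0x6c (blk 27, set 3) → L1-HIT  vc=[]
8: 0x3b (blk 14, set 2) → MISS  vc=[]
9: 0x7e (blk 31, set 3) → MISS  vc=[27]
10: 0x4f (blk 19, set 3) → MISS  vc=[27, 31]
11: 0x19 (blk 6, set 2) → MISS  vc=[27, 31, 14]
12: 0x28 (blk 10, set 2) → MISS  vc=[27, 31, 14, 6]
13: 0x1b (blk 6, set 2) → VC-HIT  vc=[27, 31, 14, 10]
14: 0x18 (blk 6, set 2) → L1-HIT  vc=[27, 31, 14, 10]
15: 0x29 (blk 10, set 2) → VC-HIT  vc=[27, 31, 14, 6]
16: 0x18 (blk 6, set 2) → VC-HIT  vc=[27, 31, 14, 10]

OUTCOME = L1-HIT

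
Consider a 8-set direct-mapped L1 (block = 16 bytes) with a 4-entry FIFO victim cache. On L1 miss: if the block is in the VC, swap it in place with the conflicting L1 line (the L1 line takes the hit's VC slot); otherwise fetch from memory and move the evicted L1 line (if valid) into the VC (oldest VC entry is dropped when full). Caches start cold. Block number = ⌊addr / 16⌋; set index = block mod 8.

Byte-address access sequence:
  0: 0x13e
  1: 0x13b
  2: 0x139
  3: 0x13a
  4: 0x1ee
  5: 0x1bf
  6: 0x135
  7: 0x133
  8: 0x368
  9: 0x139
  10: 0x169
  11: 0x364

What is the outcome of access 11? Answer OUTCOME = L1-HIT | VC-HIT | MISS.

OUTCOME = VC-HIT

0: 0x13e (blk 19, set 3) → MISS  vc=[]
1: 0x13b (blk 19, set 3) → L1-HIT  vc=[]
2: 0x139 (blk 19, set 3) → L1-HIT  vc=[]
3: 0x13a (blk 19, set 3) → L1-HIT  vc=[]
4: 0x1ee (blk 30, set 6) → MISS  vc=[]
5: 0x1bf (blk 27, set 3) → MISS  vc=[19]
6: 0x135 (blk 19, set 3) → VC-HIT  vc=[27]
7: 0x133 (blk 19, set 3) → L1-HIT  vc=[27]
8: 0x368 (blk 54, set 6) → MISS  vc=[27, 30]
9: 0x139 (blk 19, set 3) → L1-HIT  vc=[27, 30]
10: 0x169 (blk 22, set 6) → MISS  vc=[27, 30, 54]
11: 0x364 (blk 54, set 6) → VC-HIT  vc=[27, 30, 22]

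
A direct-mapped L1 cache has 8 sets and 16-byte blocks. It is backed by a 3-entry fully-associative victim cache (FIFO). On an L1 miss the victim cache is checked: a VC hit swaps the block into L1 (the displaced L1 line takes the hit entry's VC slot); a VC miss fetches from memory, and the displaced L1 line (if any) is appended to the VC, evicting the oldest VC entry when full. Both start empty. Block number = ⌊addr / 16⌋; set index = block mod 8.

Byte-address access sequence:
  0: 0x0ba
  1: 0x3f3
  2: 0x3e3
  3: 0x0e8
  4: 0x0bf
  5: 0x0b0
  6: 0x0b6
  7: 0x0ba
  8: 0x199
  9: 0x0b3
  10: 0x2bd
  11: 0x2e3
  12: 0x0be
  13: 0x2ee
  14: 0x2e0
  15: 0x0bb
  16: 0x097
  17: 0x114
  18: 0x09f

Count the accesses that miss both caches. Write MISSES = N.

#0 0xba→b11/s3 MISS; vc=[]
#1 0x3f3→b63/s7 MISS; vc=[]
#2 0x3e3→b62/s6 MISS; vc=[]
#3 0xe8→b14/s6 MISS; vc=[62]
#4 0xbf→b11/s3 L1-HIT; vc=[62]
#5 0xb0→b11/s3 L1-HIT; vc=[62]
#6 0xb6→b11/s3 L1-HIT; vc=[62]
#7 0xba→b11/s3 L1-HIT; vc=[62]
#8 0x199→b25/s1 MISS; vc=[62]
#9 0xb3→b11/s3 L1-HIT; vc=[62]
#10 0x2bd→b43/s3 MISS; vc=[62,11]
#11 0x2e3→b46/s6 MISS; vc=[62,11,14]
#12 0xbe→b11/s3 VC-HIT; vc=[62,43,14]
#13 0x2ee→b46/s6 L1-HIT; vc=[62,43,14]
#14 0x2e0→b46/s6 L1-HIT; vc=[62,43,14]
#15 0xbb→b11/s3 L1-HIT; vc=[62,43,14]
#16 0x97→b9/s1 MISS; vc=[43,14,25]
#17 0x114→b17/s1 MISS; vc=[14,25,9]
#18 0x9f→b9/s1 VC-HIT; vc=[14,25,17]

MISSES = 9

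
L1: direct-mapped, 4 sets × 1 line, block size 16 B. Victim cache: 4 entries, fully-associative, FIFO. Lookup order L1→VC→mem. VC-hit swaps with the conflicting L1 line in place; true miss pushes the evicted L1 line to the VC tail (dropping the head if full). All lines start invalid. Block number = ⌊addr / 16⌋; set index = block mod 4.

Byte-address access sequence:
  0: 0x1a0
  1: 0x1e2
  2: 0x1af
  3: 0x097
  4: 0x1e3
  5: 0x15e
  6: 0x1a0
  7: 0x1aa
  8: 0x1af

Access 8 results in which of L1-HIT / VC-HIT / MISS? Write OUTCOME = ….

OUTCOME = L1-HIT

#0 0x1a0→b26/s2 MISS; vc=[]
#1 0x1e2→b30/s2 MISS; vc=[26]
#2 0x1af→b26/s2 VC-HIT; vc=[30]
#3 0x97→b9/s1 MISS; vc=[30]
#4 0x1e3→b30/s2 VC-HIT; vc=[26]
#5 0x15e→b21/s1 MISS; vc=[26,9]
#6 0x1a0→b26/s2 VC-HIT; vc=[30,9]
#7 0x1aa→b26/s2 L1-HIT; vc=[30,9]
#8 0x1af→b26/s2 L1-HIT; vc=[30,9]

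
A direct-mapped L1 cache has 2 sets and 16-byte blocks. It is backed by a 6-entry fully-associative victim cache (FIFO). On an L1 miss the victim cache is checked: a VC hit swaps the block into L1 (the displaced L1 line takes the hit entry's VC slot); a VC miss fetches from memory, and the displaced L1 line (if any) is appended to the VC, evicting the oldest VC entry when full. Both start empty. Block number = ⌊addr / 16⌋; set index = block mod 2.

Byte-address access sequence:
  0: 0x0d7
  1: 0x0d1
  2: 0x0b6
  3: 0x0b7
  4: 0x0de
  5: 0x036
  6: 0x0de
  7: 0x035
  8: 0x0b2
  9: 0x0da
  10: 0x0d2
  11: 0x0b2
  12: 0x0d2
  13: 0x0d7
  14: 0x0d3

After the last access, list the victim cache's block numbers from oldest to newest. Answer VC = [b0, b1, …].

VC = [3, 11]

0: 0xd7 (blk 13, set 1) → MISS  vc=[]
1: 0xd1 (blk 13, set 1) → L1-HIT  vc=[]
2: 0xb6 (blk 11, set 1) → MISS  vc=[13]
3: 0xb7 (blk 11, set 1) → L1-HIT  vc=[13]
4: 0xde (blk 13, set 1) → VC-HIT  vc=[11]
5: 0x36 (blk 3, set 1) → MISS  vc=[11, 13]
6: 0xde (blk 13, set 1) → VC-HIT  vc=[11, 3]
7: 0x35 (blk 3, set 1) → VC-HIT  vc=[11, 13]
8: 0xb2 (blk 11, set 1) → VC-HIT  vc=[3, 13]
9: 0xda (blk 13, set 1) → VC-HIT  vc=[3, 11]
10: 0xd2 (blk 13, set 1) → L1-HIT  vc=[3, 11]
11: 0xb2 (blk 11, set 1) → VC-HIT  vc=[3, 13]
12: 0xd2 (blk 13, set 1) → VC-HIT  vc=[3, 11]
13: 0xd7 (blk 13, set 1) → L1-HIT  vc=[3, 11]
14: 0xd3 (blk 13, set 1) → L1-HIT  vc=[3, 11]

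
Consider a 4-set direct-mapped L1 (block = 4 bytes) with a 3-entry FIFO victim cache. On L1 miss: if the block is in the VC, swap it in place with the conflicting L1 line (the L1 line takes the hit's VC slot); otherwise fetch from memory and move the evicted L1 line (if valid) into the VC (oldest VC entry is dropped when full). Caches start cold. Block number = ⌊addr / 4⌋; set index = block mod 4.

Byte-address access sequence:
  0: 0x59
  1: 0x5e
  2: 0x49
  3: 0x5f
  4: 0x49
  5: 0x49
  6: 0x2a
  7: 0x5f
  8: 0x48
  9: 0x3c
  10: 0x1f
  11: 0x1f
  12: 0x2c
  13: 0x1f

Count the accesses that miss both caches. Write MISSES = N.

  [0] addr=0x59 blk=22 s=2: MISS | VC []
  [1] addr=0x5e blk=23 s=3: MISS | VC []
  [2] addr=0x49 blk=18 s=2: MISS | VC [22]
  [3] addr=0x5f blk=23 s=3: L1-HIT | VC [22]
  [4] addr=0x49 blk=18 s=2: L1-HIT | VC [22]
  [5] addr=0x49 blk=18 s=2: L1-HIT | VC [22]
  [6] addr=0x2a blk=10 s=2: MISS | VC [22, 18]
  [7] addr=0x5f blk=23 s=3: L1-HIT | VC [22, 18]
  [8] addr=0x48 blk=18 s=2: VC-HIT | VC [22, 10]
  [9] addr=0x3c blk=15 s=3: MISS | VC [22, 10, 23]
  [10] addr=0x1f blk=7 s=3: MISS | VC [10, 23, 15]
  [11] addr=0x1f blk=7 s=3: L1-HIT | VC [10, 23, 15]
  [12] addr=0x2c blk=11 s=3: MISS | VC [23, 15, 7]
  [13] addr=0x1f blk=7 s=3: VC-HIT | VC [23, 15, 11]

MISSES = 7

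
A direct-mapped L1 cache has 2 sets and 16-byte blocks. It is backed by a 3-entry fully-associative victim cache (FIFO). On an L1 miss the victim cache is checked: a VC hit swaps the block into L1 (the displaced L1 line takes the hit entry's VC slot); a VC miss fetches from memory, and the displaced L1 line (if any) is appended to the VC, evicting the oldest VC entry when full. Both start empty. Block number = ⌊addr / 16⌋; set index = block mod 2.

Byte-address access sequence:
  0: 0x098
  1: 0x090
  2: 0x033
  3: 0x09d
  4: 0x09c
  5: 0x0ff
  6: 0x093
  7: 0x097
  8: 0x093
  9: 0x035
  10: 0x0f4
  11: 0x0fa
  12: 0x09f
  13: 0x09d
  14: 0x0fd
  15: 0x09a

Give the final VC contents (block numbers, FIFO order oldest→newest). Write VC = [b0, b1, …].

VC = [15, 3]

0: 0x98 (blk 9, set 1) → MISS  vc=[]
1: 0x90 (blk 9, set 1) → L1-HIT  vc=[]
2: 0x33 (blk 3, set 1) → MISS  vc=[9]
3: 0x9d (blk 9, set 1) → VC-HIT  vc=[3]
4: 0x9c (blk 9, set 1) → L1-HIT  vc=[3]
5: 0xff (blk 15, set 1) → MISS  vc=[3, 9]
6: 0x93 (blk 9, set 1) → VC-HIT  vc=[3, 15]
7: 0x97 (blk 9, set 1) → L1-HIT  vc=[3, 15]
8: 0x93 (blk 9, set 1) → L1-HIT  vc=[3, 15]
9: 0x35 (blk 3, set 1) → VC-HIT  vc=[9, 15]
10: 0xf4 (blk 15, set 1) → VC-HIT  vc=[9, 3]
11: 0xfa (blk 15, set 1) → L1-HIT  vc=[9, 3]
12: 0x9f (blk 9, set 1) → VC-HIT  vc=[15, 3]
13: 0x9d (blk 9, set 1) → L1-HIT  vc=[15, 3]
14: 0xfd (blk 15, set 1) → VC-HIT  vc=[9, 3]
15: 0x9a (blk 9, set 1) → VC-HIT  vc=[15, 3]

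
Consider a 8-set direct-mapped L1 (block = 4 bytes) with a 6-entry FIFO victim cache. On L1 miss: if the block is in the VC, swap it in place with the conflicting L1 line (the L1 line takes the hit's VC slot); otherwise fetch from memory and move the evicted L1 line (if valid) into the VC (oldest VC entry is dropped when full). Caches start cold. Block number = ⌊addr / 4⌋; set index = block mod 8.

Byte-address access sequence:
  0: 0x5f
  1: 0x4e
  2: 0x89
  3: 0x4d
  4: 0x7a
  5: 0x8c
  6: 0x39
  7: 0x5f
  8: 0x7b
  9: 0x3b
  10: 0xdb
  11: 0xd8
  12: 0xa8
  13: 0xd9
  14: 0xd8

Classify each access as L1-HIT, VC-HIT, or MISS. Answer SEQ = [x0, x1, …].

0: 0x5f (blk 23, set 7) → MISS  vc=[]
1: 0x4e (blk 19, set 3) → MISS  vc=[]
2: 0x89 (blk 34, set 2) → MISS  vc=[]
3: 0x4d (blk 19, set 3) → L1-HIT  vc=[]
4: 0x7a (blk 30, set 6) → MISS  vc=[]
5: 0x8c (blk 35, set 3) → MISS  vc=[19]
6: 0x39 (blk 14, set 6) → MISS  vc=[19, 30]
7: 0x5f (blk 23, set 7) → L1-HIT  vc=[19, 30]
8: 0x7b (blk 30, set 6) → VC-HIT  vc=[19, 14]
9: 0x3b (blk 14, set 6) → VC-HIT  vc=[19, 30]
10: 0xdb (blk 54, set 6) → MISS  vc=[19, 30, 14]
11: 0xd8 (blk 54, set 6) → L1-HIT  vc=[19, 30, 14]
12: 0xa8 (blk 42, set 2) → MISS  vc=[19, 30, 14, 34]
13: 0xd9 (blk 54, set 6) → L1-HIT  vc=[19, 30, 14, 34]
14: 0xd8 (blk 54, set 6) → L1-HIT  vc=[19, 30, 14, 34]

SEQ = [MISS, MISS, MISS, L1-HIT, MISS, MISS, MISS, L1-HIT, VC-HIT, VC-HIT, MISS, L1-HIT, MISS, L1-HIT, L1-HIT]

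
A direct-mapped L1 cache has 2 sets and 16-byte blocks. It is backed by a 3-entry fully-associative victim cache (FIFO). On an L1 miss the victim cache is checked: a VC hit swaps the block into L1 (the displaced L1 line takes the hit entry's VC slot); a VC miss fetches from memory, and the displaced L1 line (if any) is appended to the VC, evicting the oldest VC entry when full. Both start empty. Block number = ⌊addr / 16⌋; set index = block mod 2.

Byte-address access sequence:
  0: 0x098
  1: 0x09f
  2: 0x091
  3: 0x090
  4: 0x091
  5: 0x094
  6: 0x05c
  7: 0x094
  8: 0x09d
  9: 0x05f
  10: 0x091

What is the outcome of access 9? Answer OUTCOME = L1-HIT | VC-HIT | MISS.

0: 0x98 (blk 9, set 1) → MISS  vc=[]
1: 0x9f (blk 9, set 1) → L1-HIT  vc=[]
2: 0x91 (blk 9, set 1) → L1-HIT  vc=[]
3: 0x90 (blk 9, set 1) → L1-HIT  vc=[]
4: 0x91 (blk 9, set 1) → L1-HIT  vc=[]
5: 0x94 (blk 9, set 1) → L1-HIT  vc=[]
6: 0x5c (blk 5, set 1) → MISS  vc=[9]
7: 0x94 (blk 9, set 1) → VC-HIT  vc=[5]
8: 0x9d (blk 9, set 1) → L1-HIT  vc=[5]
9: 0x5f (blk 5, set 1) → VC-HIT  vc=[9]
10: 0x91 (blk 9, set 1) → VC-HIT  vc=[5]

OUTCOME = VC-HIT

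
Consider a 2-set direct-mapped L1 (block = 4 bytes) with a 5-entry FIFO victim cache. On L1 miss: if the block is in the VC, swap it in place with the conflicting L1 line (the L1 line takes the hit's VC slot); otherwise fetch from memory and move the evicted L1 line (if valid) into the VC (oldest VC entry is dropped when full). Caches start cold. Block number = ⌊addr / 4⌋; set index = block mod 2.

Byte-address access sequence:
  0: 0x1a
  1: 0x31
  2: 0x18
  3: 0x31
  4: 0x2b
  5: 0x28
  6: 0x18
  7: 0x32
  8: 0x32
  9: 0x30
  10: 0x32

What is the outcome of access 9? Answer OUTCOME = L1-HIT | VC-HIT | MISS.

OUTCOME = L1-HIT

  [0] addr=0x1a blk=6 s=0: MISS | VC []
  [1] addr=0x31 blk=12 s=0: MISS | VC [6]
  [2] addr=0x18 blk=6 s=0: VC-HIT | VC [12]
  [3] addr=0x31 blk=12 s=0: VC-HIT | VC [6]
  [4] addr=0x2b blk=10 s=0: MISS | VC [6, 12]
  [5] addr=0x28 blk=10 s=0: L1-HIT | VC [6, 12]
  [6] addr=0x18 blk=6 s=0: VC-HIT | VC [10, 12]
  [7] addr=0x32 blk=12 s=0: VC-HIT | VC [10, 6]
  [8] addr=0x32 blk=12 s=0: L1-HIT | VC [10, 6]
  [9] addr=0x30 blk=12 s=0: L1-HIT | VC [10, 6]
  [10] addr=0x32 blk=12 s=0: L1-HIT | VC [10, 6]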